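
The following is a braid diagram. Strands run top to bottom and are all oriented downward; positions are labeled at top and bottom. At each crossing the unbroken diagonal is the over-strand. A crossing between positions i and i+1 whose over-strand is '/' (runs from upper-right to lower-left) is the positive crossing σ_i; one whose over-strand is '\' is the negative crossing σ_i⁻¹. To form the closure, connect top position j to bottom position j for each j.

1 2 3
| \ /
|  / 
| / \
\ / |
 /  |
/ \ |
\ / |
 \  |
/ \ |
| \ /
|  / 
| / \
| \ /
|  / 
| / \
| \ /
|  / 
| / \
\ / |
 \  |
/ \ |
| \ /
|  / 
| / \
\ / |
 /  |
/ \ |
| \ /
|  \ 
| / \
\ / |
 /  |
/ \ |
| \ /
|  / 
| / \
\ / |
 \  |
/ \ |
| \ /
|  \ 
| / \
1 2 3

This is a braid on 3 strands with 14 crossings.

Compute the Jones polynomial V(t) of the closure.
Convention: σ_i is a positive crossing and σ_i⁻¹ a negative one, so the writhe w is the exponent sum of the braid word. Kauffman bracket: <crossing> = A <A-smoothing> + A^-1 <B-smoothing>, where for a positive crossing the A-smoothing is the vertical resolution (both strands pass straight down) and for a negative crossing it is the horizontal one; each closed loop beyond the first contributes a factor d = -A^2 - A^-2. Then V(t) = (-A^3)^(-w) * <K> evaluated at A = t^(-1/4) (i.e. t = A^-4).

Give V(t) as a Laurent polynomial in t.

Reading the diagram top to bottom ('/'-over between positions i,i+1 = s_i, '\'-over = s_i^-1): braid word = s2 s1 s1^-1 s2 s2 s2 s1^-1 s2 s1 s2^-1 s1 s2 s1^-1 s2^-1.
The presented braid s2 s1 s1^-1 s2 s2 s2 s1^-1 s2 s1 s2^-1 s1 s2 s1^-1 s2^-1 on 3 strands reduces by inverse Markov moves (closure unchanged at each step):
  Deconjugate: the word is γ·β·γ⁻¹ with γ = s2 s1 (prefix) and γ⁻¹ = s1^-1 s2^-1 (suffix); strip both.
Reduced to β = s1^-1 s2 s2 s2 s1^-1 s2 s1 s2^-1 s1 s2 on 3 strands, 10 crossings.
Compute on β:
Braid: s1^-1 s2 s2 s2 s1^-1 s2 s1 s2^-1 s1 s2 on 3 strands, 10 crossings.
Writhe w = (#positive) - (#negative) = 7 - 3 = 4.
Enumerate smoothing states for the bracket polynomial. There are 2^10 = 1024 states.
For each crossing: s=0 is the vertical smoothing, s=1 horizontal. Crossing k contributes A^(sign_k * (1 - 2*s_k)); loop factor d = -A^2 - A^-2.
Tabulate the states by total A-exponent and number of loops L (A-exp: L × count):
  A^10: L=2 ×1
  A^8: L=1 ×5, L=3 ×5
  A^6: L=2 ×39, L=4 ×6
  A^4: L=1 ×34, L=3 ×85, L=5 ×1
  A^2: L=2 ×138, L=4 ×72
  A^0: L=1 ×48, L=3 ×167, L=5 ×37
  A^-2: L=2 ×91, L=4 ×109, L=6 ×10
  A^-4: L=3 ×82, L=5 ×37, L=7 ×1
  A^-6: L=4 ×40, L=6 ×5
  A^-8: L=5 ×10
  A^-10: L=6 ×1
Each group contributes A^e * Σ count * d^(L-1):
Powers of d = -A^2 - A^-2: d^2 = A^4 + 2 + A^-4; d^3 = -A^6 - 3*A^2 - 3*A^-2 - A^-6; d^4 = A^8 + 4*A^4 + 6 + 4*A^-4 + A^-8; d^5 = -A^10 - 5*A^6 - 10*A^2 - 10*A^-2 - 5*A^-6 - A^-10; d^6 = A^12 + 6*A^8 + 15*A^4 + 20 + 15*A^-4 + 6*A^-8 + A^-12.
  A^10 * (d) = -A^12 - A^8
  A^8 * (5 + 5*d^2) = 5*A^12 + 15*A^8 + 5*A^4
  A^6 * (39*d + 6*d^3) = -6*A^12 - 57*A^8 - 57*A^4 - 6
  A^4 * (34 + 85*d^2 + d^4) = A^12 + 89*A^8 + 210*A^4 + 89 + A^-4
  A^2 * (138*d + 72*d^3) = -72*A^8 - 354*A^4 - 354 - 72*A^-4
  A^0 * (48 + 167*d^2 + 37*d^4) = 37*A^8 + 315*A^4 + 604 + 315*A^-4 + 37*A^-8
  A^-2 * (91*d + 109*d^3 + 10*d^5) = -10*A^8 - 159*A^4 - 518 - 518*A^-4 - 159*A^-8 - 10*A^-12
  A^-4 * (82*d^2 + 37*d^4 + d^6) = A^8 + 43*A^4 + 245 + 406*A^-4 + 245*A^-8 + 43*A^-12 + A^-16
  A^-6 * (40*d^3 + 5*d^5) = -5*A^4 - 65 - 170*A^-4 - 170*A^-8 - 65*A^-12 - 5*A^-16
  A^-8 * (10*d^4) = 10 + 40*A^-4 + 60*A^-8 + 40*A^-12 + 10*A^-16
  A^-10 * (d^5) = -1 - 5*A^-4 - 10*A^-8 - 10*A^-12 - 5*A^-16 - A^-20
Summing the groups: <K> = -A^12 + 2*A^8 - 2*A^4 + 4 - 3*A^-4 + 3*A^-8 - 2*A^-12 + A^-16 - A^-20
Normalise by the writhe: (-A^3)^(-w) = (-A^3)^(-4) = A^-12, so f(A) = A^-12 * <K> = -1 + 2*A^-4 - 2*A^-8 + 4*A^-12 - 3*A^-16 + 3*A^-20 - 2*A^-24 + A^-28 - A^-32.
Substitute A = t^(-1/4), i.e. A^e → t^(-e/4): V(t) = -t^8 + t^7 - 2*t^6 + 3*t^5 - 3*t^4 + 4*t^3 - 2*t^2 + 2*t - 1

Answer: -t^8 + t^7 - 2*t^6 + 3*t^5 - 3*t^4 + 4*t^3 - 2*t^2 + 2*t - 1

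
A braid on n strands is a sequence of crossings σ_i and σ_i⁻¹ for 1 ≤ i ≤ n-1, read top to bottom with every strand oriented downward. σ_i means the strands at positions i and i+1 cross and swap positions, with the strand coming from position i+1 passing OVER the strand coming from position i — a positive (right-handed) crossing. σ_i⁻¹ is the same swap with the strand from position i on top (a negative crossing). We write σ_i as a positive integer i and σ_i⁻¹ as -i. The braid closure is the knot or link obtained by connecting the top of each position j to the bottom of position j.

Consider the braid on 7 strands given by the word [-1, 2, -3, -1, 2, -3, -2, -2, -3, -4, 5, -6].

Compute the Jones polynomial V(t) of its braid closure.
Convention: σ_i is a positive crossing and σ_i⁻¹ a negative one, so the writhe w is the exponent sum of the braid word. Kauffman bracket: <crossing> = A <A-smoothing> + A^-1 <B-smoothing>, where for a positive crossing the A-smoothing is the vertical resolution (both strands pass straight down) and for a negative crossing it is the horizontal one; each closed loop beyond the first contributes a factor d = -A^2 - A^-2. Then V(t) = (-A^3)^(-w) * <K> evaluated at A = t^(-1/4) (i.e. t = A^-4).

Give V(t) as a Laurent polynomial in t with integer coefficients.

2*t^-1 - 3*t^-2 + 4*t^-3 - 4*t^-4 + 4*t^-5 - 3*t^-6 + 2*t^-7 - t^-8

Derivation:
The presented braid s1^-1 s2 s3^-1 s1^-1 s2 s3^-1 s2^-1 s2^-1 s3^-1 s4^-1 s5 s6^-1 on 7 strands reduces by inverse Markov moves (closure unchanged at each step):
  Destabilize: the word has the form β·s6^-1 where s6^-1 occurs only as the final letter (β ∈ B_6); drop it and the last strand → 6 strands.
  Destabilize: the word has the form β·s5 where s5 occurs only as the final letter (β ∈ B_5); drop it and the last strand → 5 strands.
  Destabilize: the word has the form β·s4^-1 where s4^-1 occurs only as the final letter (β ∈ B_4); drop it and the last strand → 4 strands.
Reduced to β = s1^-1 s2 s3^-1 s1^-1 s2 s3^-1 s2^-1 s2^-1 s3^-1 on 4 strands, 9 crossings.
Compute on β:
Braid: s1^-1 s2 s3^-1 s1^-1 s2 s3^-1 s2^-1 s2^-1 s3^-1 on 4 strands, 9 crossings.
Writhe w = (#positive) - (#negative) = 2 - 7 = -5.
Computing the Kauffman bracket via state sum. There are 2^9 = 512 states.
Smooth each crossing (0=||, 1=⌣⌢); contribution A^(Σ sign_k(1-2s_k)) * d^(L-1).
Tabulate the states by total A-exponent and number of loops L (A-exp: L × count):
  A^9: L=5 ×1
  A^7: L=4 ×9
  A^5: L=3 ×33, L=5 ×3
  A^3: L=2 ×59, L=4 ×25
  A^1: L=1 ×42, L=3 ×80, L=5 ×4
  A^-1: L=2 ×93, L=4 ×33
  A^-3: L=1 ×19, L=3 ×58, L=5 ×7
  A^-5: L=2 ×19, L=4 ×16, L=6 ×1
  A^-7: L=3 ×7, L=5 ×2
  A^-9: L=4 ×1
Each group contributes A^e * Σ count * d^(L-1):
Powers of d = -A^2 - A^-2: d^2 = A^4 + 2 + A^-4; d^3 = -A^6 - 3*A^2 - 3*A^-2 - A^-6; d^4 = A^8 + 4*A^4 + 6 + 4*A^-4 + A^-8; d^5 = -A^10 - 5*A^6 - 10*A^2 - 10*A^-2 - 5*A^-6 - A^-10.
  A^9 * (d^4) = A^17 + 4*A^13 + 6*A^9 + 4*A^5 + A
  A^7 * (9*d^3) = -9*A^13 - 27*A^9 - 27*A^5 - 9*A
  A^5 * (33*d^2 + 3*d^4) = 3*A^13 + 45*A^9 + 84*A^5 + 45*A + 3*A^-3
  A^3 * (59*d + 25*d^3) = -25*A^9 - 134*A^5 - 134*A - 25*A^-3
  A^1 * (42 + 80*d^2 + 4*d^4) = 4*A^9 + 96*A^5 + 226*A + 96*A^-3 + 4*A^-7
  A^-1 * (93*d + 33*d^3) = -33*A^5 - 192*A - 192*A^-3 - 33*A^-7
  A^-3 * (19 + 58*d^2 + 7*d^4) = 7*A^5 + 86*A + 177*A^-3 + 86*A^-7 + 7*A^-11
  A^-5 * (19*d + 16*d^3 + d^5) = -A^5 - 21*A - 77*A^-3 - 77*A^-7 - 21*A^-11 - A^-15
  A^-7 * (7*d^2 + 2*d^4) = 2*A + 15*A^-3 + 26*A^-7 + 15*A^-11 + 2*A^-15
  A^-9 * (d^3) = -A^-3 - 3*A^-7 - 3*A^-11 - A^-15
Summing the groups: <K> = A^17 - 2*A^13 + 3*A^9 - 4*A^5 + 4*A - 4*A^-3 + 3*A^-7 - 2*A^-11
Normalise by the writhe: (-A^3)^(-w) = (-A^3)^(5) = -A^15, so f(A) = -A^15 * <K> = -A^32 + 2*A^28 - 3*A^24 + 4*A^20 - 4*A^16 + 4*A^12 - 3*A^8 + 2*A^4.
Substitute A = t^(-1/4), i.e. A^e → t^(-e/4): V(t) = 2*t^-1 - 3*t^-2 + 4*t^-3 - 4*t^-4 + 4*t^-5 - 3*t^-6 + 2*t^-7 - t^-8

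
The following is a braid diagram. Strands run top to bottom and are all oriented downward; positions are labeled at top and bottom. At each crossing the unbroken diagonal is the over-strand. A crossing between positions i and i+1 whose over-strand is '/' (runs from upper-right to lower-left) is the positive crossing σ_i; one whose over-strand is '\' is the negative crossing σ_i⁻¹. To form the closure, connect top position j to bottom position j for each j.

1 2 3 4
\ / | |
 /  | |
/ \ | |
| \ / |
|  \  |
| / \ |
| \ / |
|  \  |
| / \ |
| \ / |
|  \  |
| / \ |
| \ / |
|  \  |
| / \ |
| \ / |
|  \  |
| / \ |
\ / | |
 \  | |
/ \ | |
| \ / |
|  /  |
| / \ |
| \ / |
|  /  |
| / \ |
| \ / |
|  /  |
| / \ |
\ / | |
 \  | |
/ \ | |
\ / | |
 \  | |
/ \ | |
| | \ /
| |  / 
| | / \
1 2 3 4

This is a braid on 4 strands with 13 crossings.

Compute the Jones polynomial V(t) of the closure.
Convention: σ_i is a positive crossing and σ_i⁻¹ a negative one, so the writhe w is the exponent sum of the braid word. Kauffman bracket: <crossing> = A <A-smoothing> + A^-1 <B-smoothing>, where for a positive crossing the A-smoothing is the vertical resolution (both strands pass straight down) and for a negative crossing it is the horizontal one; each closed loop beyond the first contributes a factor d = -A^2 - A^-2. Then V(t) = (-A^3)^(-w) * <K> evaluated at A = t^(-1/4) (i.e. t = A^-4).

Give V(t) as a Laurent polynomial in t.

-1 + 2*t^-1 - 2*t^-2 + 4*t^-3 - 3*t^-4 + 3*t^-5 - 2*t^-6 + t^-7 - t^-8

Derivation:
Reading the diagram top to bottom ('/'-over between positions i,i+1 = s_i, '\'-over = s_i^-1): braid word = s1 s2^-1 s2^-1 s2^-1 s2^-1 s2^-1 s1^-1 s2 s2 s2 s1^-1 s1^-1 s3.
The presented braid s1 s2^-1 s2^-1 s2^-1 s2^-1 s2^-1 s1^-1 s2 s2 s2 s1^-1 s1^-1 s3 on 4 strands reduces by inverse Markov moves (closure unchanged at each step):
  Destabilize: the word has the form β·s3 where s3 occurs only as the final letter (β ∈ B_3); drop it and the last strand → 3 strands.
  Deconjugate: the word is γ·β·γ⁻¹ with γ = s1 (prefix) and γ⁻¹ = s1^-1 (suffix); strip both.
Reduced to β = s2^-1 s2^-1 s2^-1 s2^-1 s2^-1 s1^-1 s2 s2 s2 s1^-1 on 3 strands, 10 crossings.
Compute on β:
Braid: s2^-1 s2^-1 s2^-1 s2^-1 s2^-1 s1^-1 s2 s2 s2 s1^-1 on 3 strands, 10 crossings.
Writhe w = (#positive) - (#negative) = 3 - 7 = -4.
Computing the Kauffman bracket via state sum. There are 2^10 = 1024 states.
Each crossing splits two ways (0=vertical, 1=horizontal). The state's weight is A^(#A-smoothings - #B-smoothings) * d^(loops - 1).
Tabulate the states by total A-exponent and number of loops L (A-exp: L × count):
  A^10: L=6 ×1
  A^8: L=5 ×10
  A^6: L=4 ×35, L=6 ×10
  A^4: L=3 ×60, L=5 ×50, L=7 ×10
  A^2: L=2 ×55, L=4 ×100, L=6 ×50, L=8 ×5
  A^0: L=1 ×25, L=3 ×101, L=5 ×100, L=7 ×25, L=9 ×1
  A^-2: L=2 ×55, L=4 ×100, L=6 ×50, L=8 ×5
  A^-4: L=1 ×6, L=3 ×54, L=5 ×50, L=7 ×10
  A^-6: L=2 ×9, L=4 ×26, L=6 ×10
  A^-8: L=3 ×5, L=5 ×5
  A^-10: L=4 ×1
Each group contributes A^e * Σ count * d^(L-1):
Powers of d = -A^2 - A^-2: d^2 = A^4 + 2 + A^-4; d^3 = -A^6 - 3*A^2 - 3*A^-2 - A^-6; d^4 = A^8 + 4*A^4 + 6 + 4*A^-4 + A^-8; d^5 = -A^10 - 5*A^6 - 10*A^2 - 10*A^-2 - 5*A^-6 - A^-10; d^6 = A^12 + 6*A^8 + 15*A^4 + 20 + 15*A^-4 + 6*A^-8 + A^-12; d^7 = -A^14 - 7*A^10 - 21*A^6 - 35*A^2 - 35*A^-2 - 21*A^-6 - 7*A^-10 - A^-14; d^8 = A^16 + 8*A^12 + 28*A^8 + 56*A^4 + 70 + 56*A^-4 + 28*A^-8 + 8*A^-12 + A^-16.
  A^10 * (d^5) = -A^20 - 5*A^16 - 10*A^12 - 10*A^8 - 5*A^4 - 1
  A^8 * (10*d^4) = 10*A^16 + 40*A^12 + 60*A^8 + 40*A^4 + 10
  A^6 * (35*d^3 + 10*d^5) = -10*A^16 - 85*A^12 - 205*A^8 - 205*A^4 - 85 - 10*A^-4
  A^4 * (60*d^2 + 50*d^4 + 10*d^6) = 10*A^16 + 110*A^12 + 410*A^8 + 620*A^4 + 410 + 110*A^-4 + 10*A^-8
  A^2 * (55*d + 100*d^3 + 50*d^5 + 5*d^7) = -5*A^16 - 85*A^12 - 455*A^8 - 1030*A^4 - 1030 - 455*A^-4 - 85*A^-8 - 5*A^-12
  A^0 * (25 + 101*d^2 + 100*d^4 + 25*d^6 + d^8) = A^16 + 33*A^12 + 278*A^8 + 932*A^4 + 1397 + 932*A^-4 + 278*A^-8 + 33*A^-12 + A^-16
  A^-2 * (55*d + 100*d^3 + 50*d^5 + 5*d^7) = -5*A^12 - 85*A^8 - 455*A^4 - 1030 - 1030*A^-4 - 455*A^-8 - 85*A^-12 - 5*A^-16
  A^-4 * (6 + 54*d^2 + 50*d^4 + 10*d^6) = 10*A^8 + 110*A^4 + 404 + 614*A^-4 + 404*A^-8 + 110*A^-12 + 10*A^-16
  A^-6 * (9*d + 26*d^3 + 10*d^5) = -10*A^4 - 76 - 187*A^-4 - 187*A^-8 - 76*A^-12 - 10*A^-16
  A^-8 * (5*d^2 + 5*d^4) = 5 + 25*A^-4 + 40*A^-8 + 25*A^-12 + 5*A^-16
  A^-10 * (d^3) = -A^-4 - 3*A^-8 - 3*A^-12 - A^-16
Summing the groups: <K> = -A^20 + A^16 - 2*A^12 + 3*A^8 - 3*A^4 + 4 - 2*A^-4 + 2*A^-8 - A^-12
Normalise by the writhe: (-A^3)^(-w) = (-A^3)^(4) = A^12, so f(A) = A^12 * <K> = -A^32 + A^28 - 2*A^24 + 3*A^20 - 3*A^16 + 4*A^12 - 2*A^8 + 2*A^4 - 1.
Substitute A = t^(-1/4), i.e. A^e → t^(-e/4): V(t) = -1 + 2*t^-1 - 2*t^-2 + 4*t^-3 - 3*t^-4 + 3*t^-5 - 2*t^-6 + t^-7 - t^-8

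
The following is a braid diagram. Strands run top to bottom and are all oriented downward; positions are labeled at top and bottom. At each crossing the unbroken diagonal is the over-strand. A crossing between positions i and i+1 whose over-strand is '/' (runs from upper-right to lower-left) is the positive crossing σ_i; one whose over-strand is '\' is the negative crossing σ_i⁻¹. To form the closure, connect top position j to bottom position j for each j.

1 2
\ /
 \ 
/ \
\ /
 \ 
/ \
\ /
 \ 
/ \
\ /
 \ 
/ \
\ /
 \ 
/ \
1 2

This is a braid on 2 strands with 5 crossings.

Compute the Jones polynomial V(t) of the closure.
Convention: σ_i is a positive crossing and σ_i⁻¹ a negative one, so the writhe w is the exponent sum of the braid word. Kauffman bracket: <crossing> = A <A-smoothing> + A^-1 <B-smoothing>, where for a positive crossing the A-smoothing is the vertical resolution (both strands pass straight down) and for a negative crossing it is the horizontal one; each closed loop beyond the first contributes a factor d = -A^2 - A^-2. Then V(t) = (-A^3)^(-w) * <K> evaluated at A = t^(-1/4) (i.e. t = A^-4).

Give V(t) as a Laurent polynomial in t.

Reading the diagram top to bottom ('/'-over between positions i,i+1 = s_i, '\'-over = s_i^-1): braid word = s1^-1 s1^-1 s1^-1 s1^-1 s1^-1.
Braid: s1^-1 s1^-1 s1^-1 s1^-1 s1^-1 on 2 strands, 5 crossings.
Writhe w = (#positive) - (#negative) = 0 - 5 = -5.
Enumerate smoothing states for the bracket polynomial. There are 2^5 = 32 states.
Smooth each crossing (0=||, 1=⌣⌢); contribution A^(Σ sign_k(1-2s_k)) * d^(L-1).
  state 00000: A-exp=-5, loops=2, term = A^-5 * d^1
  state 00001: A-exp=-3, loops=1, term = A^-3 * d^0
  state 00010: A-exp=-3, loops=1, term = A^-3 * d^0
  state 00011: A-exp=-1, loops=2, term = A^-1 * d^1
  state 00100: A-exp=-3, loops=1, term = A^-3 * d^0
  state 00101: A-exp=-1, loops=2, term = A^-1 * d^1
  state 00110: A-exp=-1, loops=2, term = A^-1 * d^1
  state 00111: A-exp=+1, loops=3, term = A^1 * d^2
  state 01000: A-exp=-3, loops=1, term = A^-3 * d^0
  state 01001: A-exp=-1, loops=2, term = A^-1 * d^1
  state 01010: A-exp=-1, loops=2, term = A^-1 * d^1
  state 01011: A-exp=+1, loops=3, term = A^1 * d^2
  state 01100: A-exp=-1, loops=2, term = A^-1 * d^1
  state 01101: A-exp=+1, loops=3, term = A^1 * d^2
  state 01110: A-exp=+1, loops=3, term = A^1 * d^2
  state 01111: A-exp=+3, loops=4, term = A^3 * d^3
  state 10000: A-exp=-3, loops=1, term = A^-3 * d^0
  state 10001: A-exp=-1, loops=2, term = A^-1 * d^1
  state 10010: A-exp=-1, loops=2, term = A^-1 * d^1
  state 10011: A-exp=+1, loops=3, term = A^1 * d^2
  state 10100: A-exp=-1, loops=2, term = A^-1 * d^1
  state 10101: A-exp=+1, loops=3, term = A^1 * d^2
  state 10110: A-exp=+1, loops=3, term = A^1 * d^2
  state 10111: A-exp=+3, loops=4, term = A^3 * d^3
  state 11000: A-exp=-1, loops=2, term = A^-1 * d^1
  state 11001: A-exp=+1, loops=3, term = A^1 * d^2
  state 11010: A-exp=+1, loops=3, term = A^1 * d^2
  state 11011: A-exp=+3, loops=4, term = A^3 * d^3
  state 11100: A-exp=+1, loops=3, term = A^1 * d^2
  state 11101: A-exp=+3, loops=4, term = A^3 * d^3
  state 11110: A-exp=+3, loops=4, term = A^3 * d^3
  state 11111: A-exp=+5, loops=5, term = A^5 * d^4
Collect the terms by A-exponent (count of states per loop number):
Powers of d = -A^2 - A^-2: d^2 = A^4 + 2 + A^-4; d^3 = -A^6 - 3*A^2 - 3*A^-2 - A^-6; d^4 = A^8 + 4*A^4 + 6 + 4*A^-4 + A^-8.
  A^5 * (d^4) = A^13 + 4*A^9 + 6*A^5 + 4*A + A^-3
  A^3 * (5*d^3) = -5*A^9 - 15*A^5 - 15*A - 5*A^-3
  A^1 * (10*d^2) = 10*A^5 + 20*A + 10*A^-3
  A^-1 * (10*d) = -10*A - 10*A^-3
  A^-3 * (5) = 5*A^-3
  A^-5 * (d) = -A^-3 - A^-7
Summing the groups: <K> = A^13 - A^9 + A^5 - A - A^-7
Normalise by the writhe: (-A^3)^(-w) = (-A^3)^(5) = -A^15, so f(A) = -A^15 * <K> = -A^28 + A^24 - A^20 + A^16 + A^8.
Substitute A = t^(-1/4), i.e. A^e → t^(-e/4): V(t) = t^-2 + t^-4 - t^-5 + t^-6 - t^-7

Answer: t^-2 + t^-4 - t^-5 + t^-6 - t^-7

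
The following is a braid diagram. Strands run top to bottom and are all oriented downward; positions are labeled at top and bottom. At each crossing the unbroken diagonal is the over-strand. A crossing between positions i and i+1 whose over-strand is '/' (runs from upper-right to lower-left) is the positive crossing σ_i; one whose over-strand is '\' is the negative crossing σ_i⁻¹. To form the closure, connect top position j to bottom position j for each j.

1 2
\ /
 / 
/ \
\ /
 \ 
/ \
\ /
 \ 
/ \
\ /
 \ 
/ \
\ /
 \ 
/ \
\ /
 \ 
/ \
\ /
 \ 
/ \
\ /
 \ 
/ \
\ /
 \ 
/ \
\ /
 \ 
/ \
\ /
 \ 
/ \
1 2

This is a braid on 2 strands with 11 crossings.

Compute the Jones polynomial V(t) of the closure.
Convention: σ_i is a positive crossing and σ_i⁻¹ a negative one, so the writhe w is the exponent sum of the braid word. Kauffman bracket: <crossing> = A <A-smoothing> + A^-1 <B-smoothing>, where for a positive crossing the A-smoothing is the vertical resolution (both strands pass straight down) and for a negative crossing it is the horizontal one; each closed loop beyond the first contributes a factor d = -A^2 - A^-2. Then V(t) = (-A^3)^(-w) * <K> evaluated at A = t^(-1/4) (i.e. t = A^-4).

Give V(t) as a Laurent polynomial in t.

t^-4 + t^-6 - t^-7 + t^-8 - t^-9 + t^-10 - t^-11 + t^-12 - t^-13

Derivation:
Reading the diagram top to bottom ('/'-over between positions i,i+1 = s_i, '\'-over = s_i^-1): braid word = s1 s1^-1 s1^-1 s1^-1 s1^-1 s1^-1 s1^-1 s1^-1 s1^-1 s1^-1 s1^-1.
The presented braid s1 s1^-1 s1^-1 s1^-1 s1^-1 s1^-1 s1^-1 s1^-1 s1^-1 s1^-1 s1^-1 on 2 strands reduces by inverse Markov moves (closure unchanged at each step):
  Deconjugate: the word is γ·β·γ⁻¹ with γ = s1 (prefix) and γ⁻¹ = s1^-1 (suffix); strip both.
Reduced to β = s1^-1 s1^-1 s1^-1 s1^-1 s1^-1 s1^-1 s1^-1 s1^-1 s1^-1 on 2 strands, 9 crossings.
Compute on β:
Braid: s1^-1 s1^-1 s1^-1 s1^-1 s1^-1 s1^-1 s1^-1 s1^-1 s1^-1 on 2 strands, 9 crossings.
Writhe w = (#positive) - (#negative) = 0 - 9 = -9.
Enumerate smoothing states for the bracket polynomial. There are 2^9 = 512 states.
Smooth each crossing (0=||, 1=⌣⌢); contribution A^(Σ sign_k(1-2s_k)) * d^(L-1).
Tabulate the states by total A-exponent and number of loops L (A-exp: L × count):
  A^9: L=9 ×1
  A^7: L=8 ×9
  A^5: L=7 ×36
  A^3: L=6 ×84
  A^1: L=5 ×126
  A^-1: L=4 ×126
  A^-3: L=3 ×84
  A^-5: L=2 ×36
  A^-7: L=1 ×9
  A^-9: L=2 ×1
Each group contributes A^e * Σ count * d^(L-1):
Powers of d = -A^2 - A^-2: d^2 = A^4 + 2 + A^-4; d^3 = -A^6 - 3*A^2 - 3*A^-2 - A^-6; d^4 = A^8 + 4*A^4 + 6 + 4*A^-4 + A^-8; d^5 = -A^10 - 5*A^6 - 10*A^2 - 10*A^-2 - 5*A^-6 - A^-10; d^6 = A^12 + 6*A^8 + 15*A^4 + 20 + 15*A^-4 + 6*A^-8 + A^-12; d^7 = -A^14 - 7*A^10 - 21*A^6 - 35*A^2 - 35*A^-2 - 21*A^-6 - 7*A^-10 - A^-14; d^8 = A^16 + 8*A^12 + 28*A^8 + 56*A^4 + 70 + 56*A^-4 + 28*A^-8 + 8*A^-12 + A^-16.
  A^9 * (d^8) = A^25 + 8*A^21 + 28*A^17 + 56*A^13 + 70*A^9 + 56*A^5 + 28*A + 8*A^-3 + A^-7
  A^7 * (9*d^7) = -9*A^21 - 63*A^17 - 189*A^13 - 315*A^9 - 315*A^5 - 189*A - 63*A^-3 - 9*A^-7
  A^5 * (36*d^6) = 36*A^17 + 216*A^13 + 540*A^9 + 720*A^5 + 540*A + 216*A^-3 + 36*A^-7
  A^3 * (84*d^5) = -84*A^13 - 420*A^9 - 840*A^5 - 840*A - 420*A^-3 - 84*A^-7
  A^1 * (126*d^4) = 126*A^9 + 504*A^5 + 756*A + 504*A^-3 + 126*A^-7
  A^-1 * (126*d^3) = -126*A^5 - 378*A - 378*A^-3 - 126*A^-7
  A^-3 * (84*d^2) = 84*A + 168*A^-3 + 84*A^-7
  A^-5 * (36*d) = -36*A^-3 - 36*A^-7
  A^-7 * (9) = 9*A^-7
  A^-9 * (d) = -A^-7 - A^-11
Summing the groups: <K> = A^25 - A^21 + A^17 - A^13 + A^9 - A^5 + A - A^-3 - A^-11
Normalise by the writhe: (-A^3)^(-w) = (-A^3)^(9) = -A^27, so f(A) = -A^27 * <K> = -A^52 + A^48 - A^44 + A^40 - A^36 + A^32 - A^28 + A^24 + A^16.
Substitute A = t^(-1/4), i.e. A^e → t^(-e/4): V(t) = t^-4 + t^-6 - t^-7 + t^-8 - t^-9 + t^-10 - t^-11 + t^-12 - t^-13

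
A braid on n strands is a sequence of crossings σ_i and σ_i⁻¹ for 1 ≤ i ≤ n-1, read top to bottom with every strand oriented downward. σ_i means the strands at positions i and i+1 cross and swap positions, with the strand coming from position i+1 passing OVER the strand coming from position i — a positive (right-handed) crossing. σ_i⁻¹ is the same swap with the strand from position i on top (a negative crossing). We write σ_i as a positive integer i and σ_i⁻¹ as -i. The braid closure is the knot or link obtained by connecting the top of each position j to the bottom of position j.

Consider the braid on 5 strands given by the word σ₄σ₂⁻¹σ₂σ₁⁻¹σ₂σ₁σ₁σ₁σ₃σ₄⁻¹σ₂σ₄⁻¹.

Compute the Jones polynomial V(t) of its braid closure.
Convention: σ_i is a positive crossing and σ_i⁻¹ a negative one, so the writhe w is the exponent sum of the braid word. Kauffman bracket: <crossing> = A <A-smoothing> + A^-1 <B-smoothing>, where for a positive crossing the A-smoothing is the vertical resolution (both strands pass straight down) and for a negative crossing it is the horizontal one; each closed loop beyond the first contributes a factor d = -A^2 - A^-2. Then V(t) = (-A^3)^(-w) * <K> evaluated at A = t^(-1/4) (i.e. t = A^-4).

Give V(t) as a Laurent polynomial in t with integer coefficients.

-t^6 + t^5 - t^4 + 2*t^3 - t^2 + t

Derivation:
The presented braid s4 s2^-1 s2 s1^-1 s2 s1 s1 s1 s3 s4^-1 s2 s4^-1 on 5 strands reduces by inverse Markov moves (closure unchanged at each step):
  Deconjugate: the word is γ·β·γ⁻¹ with γ = s4 s2^-1 (prefix) and γ⁻¹ = s2 s4^-1 (suffix); strip both.
  Destabilize: the word has the form β·s4^-1 where s4^-1 occurs only as the final letter (β ∈ B_4); drop it and the last strand → 4 strands.
  Destabilize: the word has the form β·s3 where s3 occurs only as the final letter (β ∈ B_3); drop it and the last strand → 3 strands.
Reduced to β = s2 s1^-1 s2 s1 s1 s1 on 3 strands, 6 crossings.
Compute on β:
Braid: s2 s1^-1 s2 s1 s1 s1 on 3 strands, 6 crossings.
Writhe w = (#positive) - (#negative) = 5 - 1 = 4.
State-sum expansion of <K>. There are 2^6 = 64 states.
Smooth each crossing (0=||, 1=⌣⌢); contribution A^(Σ sign_k(1-2s_k)) * d^(L-1).
Tabulate the states by total A-exponent and number of loops L (A-exp: L × count):
  A^6: L=2 ×1
  A^4: L=1 ×2, L=3 ×4
  A^2: L=2 ×12, L=4 ×3
  A^0: L=1 ×9, L=3 ×10, L=5 ×1
  A^-2: L=2 ×12, L=4 ×3
  A^-4: L=3 ×6
  A^-6: L=4 ×1
Each group contributes A^e * Σ count * d^(L-1):
Powers of d = -A^2 - A^-2: d^2 = A^4 + 2 + A^-4; d^3 = -A^6 - 3*A^2 - 3*A^-2 - A^-6; d^4 = A^8 + 4*A^4 + 6 + 4*A^-4 + A^-8.
  A^6 * (d) = -A^8 - A^4
  A^4 * (2 + 4*d^2) = 4*A^8 + 10*A^4 + 4
  A^2 * (12*d + 3*d^3) = -3*A^8 - 21*A^4 - 21 - 3*A^-4
  A^0 * (9 + 10*d^2 + d^4) = A^8 + 14*A^4 + 35 + 14*A^-4 + A^-8
  A^-2 * (12*d + 3*d^3) = -3*A^4 - 21 - 21*A^-4 - 3*A^-8
  A^-4 * (6*d^2) = 6 + 12*A^-4 + 6*A^-8
  A^-6 * (d^3) = -1 - 3*A^-4 - 3*A^-8 - A^-12
Summing the groups: <K> = A^8 - A^4 + 2 - A^-4 + A^-8 - A^-12
Normalise by the writhe: (-A^3)^(-w) = (-A^3)^(-4) = A^-12, so f(A) = A^-12 * <K> = A^-4 - A^-8 + 2*A^-12 - A^-16 + A^-20 - A^-24.
Substitute A = t^(-1/4), i.e. A^e → t^(-e/4): V(t) = -t^6 + t^5 - t^4 + 2*t^3 - t^2 + t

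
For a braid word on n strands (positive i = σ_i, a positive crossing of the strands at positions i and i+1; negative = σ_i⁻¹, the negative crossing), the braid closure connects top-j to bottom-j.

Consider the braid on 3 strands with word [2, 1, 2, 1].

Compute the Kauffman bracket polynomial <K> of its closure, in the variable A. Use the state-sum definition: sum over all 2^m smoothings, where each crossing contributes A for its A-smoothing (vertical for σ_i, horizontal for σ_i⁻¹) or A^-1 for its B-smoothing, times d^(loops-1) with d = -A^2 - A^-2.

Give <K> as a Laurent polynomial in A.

Braid: s2 s1 s2 s1 on 3 strands, 4 crossings.
Writhe w = (#positive) - (#negative) = 4 - 0 = 4.
State-sum expansion of <K>. There are 2^4 = 16 states.
Smooth each crossing (0=||, 1=⌣⌢); contribution A^(Σ sign_k(1-2s_k)) * d^(L-1).
  state 0000: A-exp=+4, loops=3, term = A^4 * d^2
  state 0001: A-exp=+2, loops=2, term = A^2 * d^1
  state 0010: A-exp=+2, loops=2, term = A^2 * d^1
  state 0011: A-exp=+0, loops=1, term = A^0 * d^0
  state 0100: A-exp=+2, loops=2, term = A^2 * d^1
  state 0101: A-exp=+0, loops=3, term = A^0 * d^2
  state 0110: A-exp=+0, loops=1, term = A^0 * d^0
  state 0111: A-exp=-2, loops=2, term = A^-2 * d^1
  state 1000: A-exp=+2, loops=2, term = A^2 * d^1
  state 1001: A-exp=+0, loops=1, term = A^0 * d^0
  state 1010: A-exp=+0, loops=3, term = A^0 * d^2
  state 1011: A-exp=-2, loops=2, term = A^-2 * d^1
  state 1100: A-exp=+0, loops=1, term = A^0 * d^0
  state 1101: A-exp=-2, loops=2, term = A^-2 * d^1
  state 1110: A-exp=-2, loops=2, term = A^-2 * d^1
  state 1111: A-exp=-4, loops=1, term = A^-4 * d^0
Collect the terms by A-exponent (count of states per loop number):
Powers of d = -A^2 - A^-2: d^2 = A^4 + 2 + A^-4.
  A^4 * (d^2) = A^8 + 2*A^4 + 1
  A^2 * (4*d) = -4*A^4 - 4
  A^0 * (4 + 2*d^2) = 2*A^4 + 8 + 2*A^-4
  A^-2 * (4*d) = -4 - 4*A^-4
  A^-4 * (1) = A^-4
Summing the groups: <K> = A^8 + 1 - A^-4

Answer: A^8 + 1 - A^-4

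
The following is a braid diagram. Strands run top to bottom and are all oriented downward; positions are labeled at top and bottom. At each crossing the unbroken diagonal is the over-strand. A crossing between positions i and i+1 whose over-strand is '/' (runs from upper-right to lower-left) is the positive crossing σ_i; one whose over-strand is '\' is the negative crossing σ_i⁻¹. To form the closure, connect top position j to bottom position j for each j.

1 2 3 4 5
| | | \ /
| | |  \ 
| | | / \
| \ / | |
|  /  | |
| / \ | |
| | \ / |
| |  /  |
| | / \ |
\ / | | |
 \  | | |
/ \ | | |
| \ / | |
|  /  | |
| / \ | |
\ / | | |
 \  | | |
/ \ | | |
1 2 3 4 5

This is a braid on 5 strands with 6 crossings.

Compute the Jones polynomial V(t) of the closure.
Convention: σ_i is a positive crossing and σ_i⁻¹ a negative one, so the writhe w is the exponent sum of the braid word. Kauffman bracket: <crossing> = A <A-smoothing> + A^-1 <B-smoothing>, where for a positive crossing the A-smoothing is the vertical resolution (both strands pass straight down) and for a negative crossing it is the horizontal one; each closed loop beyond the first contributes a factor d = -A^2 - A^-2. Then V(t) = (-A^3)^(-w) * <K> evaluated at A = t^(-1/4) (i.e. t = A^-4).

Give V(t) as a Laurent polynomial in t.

Reading the diagram top to bottom ('/'-over between positions i,i+1 = s_i, '\'-over = s_i^-1): braid word = s4^-1 s2 s3 s1^-1 s2 s1^-1.
Braid: s4^-1 s2 s3 s1^-1 s2 s1^-1 on 5 strands, 6 crossings.
Writhe w = (#positive) - (#negative) = 3 - 3 = 0.
Computing the Kauffman bracket via state sum. There are 2^6 = 64 states.
Smooth each crossing (0=||, 1=⌣⌢); contribution A^(Σ sign_k(1-2s_k)) * d^(L-1).
Tabulate the states by total A-exponent and number of loops L (A-exp: L × count):
  A^6: L=4 ×1
  A^4: L=3 ×5, L=5 ×1
  A^2: L=2 ×9, L=4 ×6
  A^0: L=1 ×5, L=3 ×14, L=5 ×1
  A^-2: L=2 ×9, L=4 ×6
  A^-4: L=3 ×5, L=5 ×1
  A^-6: L=4 ×1
Each group contributes A^e * Σ count * d^(L-1):
Powers of d = -A^2 - A^-2: d^2 = A^4 + 2 + A^-4; d^3 = -A^6 - 3*A^2 - 3*A^-2 - A^-6; d^4 = A^8 + 4*A^4 + 6 + 4*A^-4 + A^-8.
  A^6 * (d^3) = -A^12 - 3*A^8 - 3*A^4 - 1
  A^4 * (5*d^2 + d^4) = A^12 + 9*A^8 + 16*A^4 + 9 + A^-4
  A^2 * (9*d + 6*d^3) = -6*A^8 - 27*A^4 - 27 - 6*A^-4
  A^0 * (5 + 14*d^2 + d^4) = A^8 + 18*A^4 + 39 + 18*A^-4 + A^-8
  A^-2 * (9*d + 6*d^3) = -6*A^4 - 27 - 27*A^-4 - 6*A^-8
  A^-4 * (5*d^2 + d^4) = A^4 + 9 + 16*A^-4 + 9*A^-8 + A^-12
  A^-6 * (d^3) = -1 - 3*A^-4 - 3*A^-8 - A^-12
Summing the groups: <K> = A^8 - A^4 + 1 - A^-4 + A^-8
Normalise by the writhe: (-A^3)^(-w) = (-A^3)^(0) = 1, so f(A) = 1 * <K> = A^8 - A^4 + 1 - A^-4 + A^-8.
Substitute A = t^(-1/4), i.e. A^e → t^(-e/4): V(t) = t^2 - t + 1 - t^-1 + t^-2

Answer: t^2 - t + 1 - t^-1 + t^-2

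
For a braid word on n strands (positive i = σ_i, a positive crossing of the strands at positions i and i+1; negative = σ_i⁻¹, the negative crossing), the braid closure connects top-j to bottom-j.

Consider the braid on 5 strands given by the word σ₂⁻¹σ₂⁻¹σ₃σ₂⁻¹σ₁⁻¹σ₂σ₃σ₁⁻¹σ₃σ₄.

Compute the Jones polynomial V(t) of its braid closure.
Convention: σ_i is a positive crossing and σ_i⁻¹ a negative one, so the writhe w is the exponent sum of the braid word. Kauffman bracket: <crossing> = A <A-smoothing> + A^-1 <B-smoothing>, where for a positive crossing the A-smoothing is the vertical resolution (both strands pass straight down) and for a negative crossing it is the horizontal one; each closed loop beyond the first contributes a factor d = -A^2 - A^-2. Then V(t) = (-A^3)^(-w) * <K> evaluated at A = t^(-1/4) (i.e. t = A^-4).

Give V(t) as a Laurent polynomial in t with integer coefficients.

-t^3 + 2*t^2 - 3*t + 5 - 4*t^-1 + 4*t^-2 - 3*t^-3 + 2*t^-4 - t^-5

Derivation:
The presented braid s2^-1 s2^-1 s3 s2^-1 s1^-1 s2 s3 s1^-1 s3 s4 on 5 strands reduces by inverse Markov moves (closure unchanged at each step):
  Destabilize: the word has the form β·s4 where s4 occurs only as the final letter (β ∈ B_4); drop it and the last strand → 4 strands.
Reduced to β = s2^-1 s2^-1 s3 s2^-1 s1^-1 s2 s3 s1^-1 s3 on 4 strands, 9 crossings.
Compute on β:
Braid: s2^-1 s2^-1 s3 s2^-1 s1^-1 s2 s3 s1^-1 s3 on 4 strands, 9 crossings.
Writhe w = (#positive) - (#negative) = 4 - 5 = -1.
Computing the Kauffman bracket via state sum. There are 2^9 = 512 states.
Each crossing splits two ways (0=vertical, 1=horizontal). The state's weight is A^(#A-smoothings - #B-smoothings) * d^(loops - 1).
Tabulate the states by total A-exponent and number of loops L (A-exp: L × count):
  A^9: L=5 ×1
  A^7: L=4 ×9
  A^5: L=3 ×32, L=5 ×4
  A^3: L=2 ×55, L=4 ×28, L=6 ×1
  A^1: L=1 ×39, L=3 ×77, L=5 ×10
  A^-1: L=2 ×87, L=4 ×38, L=6 ×1
  A^-3: L=1 ×14, L=3 ×64, L=5 ×6
  A^-5: L=2 ×17, L=4 ×19
  A^-7: L=3 ×7, L=5 ×2
  A^-9: L=4 ×1
Each group contributes A^e * Σ count * d^(L-1):
Powers of d = -A^2 - A^-2: d^2 = A^4 + 2 + A^-4; d^3 = -A^6 - 3*A^2 - 3*A^-2 - A^-6; d^4 = A^8 + 4*A^4 + 6 + 4*A^-4 + A^-8; d^5 = -A^10 - 5*A^6 - 10*A^2 - 10*A^-2 - 5*A^-6 - A^-10.
  A^9 * (d^4) = A^17 + 4*A^13 + 6*A^9 + 4*A^5 + A
  A^7 * (9*d^3) = -9*A^13 - 27*A^9 - 27*A^5 - 9*A
  A^5 * (32*d^2 + 4*d^4) = 4*A^13 + 48*A^9 + 88*A^5 + 48*A + 4*A^-3
  A^3 * (55*d + 28*d^3 + d^5) = -A^13 - 33*A^9 - 149*A^5 - 149*A - 33*A^-3 - A^-7
  A^1 * (39 + 77*d^2 + 10*d^4) = 10*A^9 + 117*A^5 + 253*A + 117*A^-3 + 10*A^-7
  A^-1 * (87*d + 38*d^3 + d^5) = -A^9 - 43*A^5 - 211*A - 211*A^-3 - 43*A^-7 - A^-11
  A^-3 * (14 + 64*d^2 + 6*d^4) = 6*A^5 + 88*A + 178*A^-3 + 88*A^-7 + 6*A^-11
  A^-5 * (17*d + 19*d^3) = -19*A - 74*A^-3 - 74*A^-7 - 19*A^-11
  A^-7 * (7*d^2 + 2*d^4) = 2*A + 15*A^-3 + 26*A^-7 + 15*A^-11 + 2*A^-15
  A^-9 * (d^3) = -A^-3 - 3*A^-7 - 3*A^-11 - A^-15
Summing the groups: <K> = A^17 - 2*A^13 + 3*A^9 - 4*A^5 + 4*A - 5*A^-3 + 3*A^-7 - 2*A^-11 + A^-15
Normalise by the writhe: (-A^3)^(-w) = (-A^3)^(1) = -A^3, so f(A) = -A^3 * <K> = -A^20 + 2*A^16 - 3*A^12 + 4*A^8 - 4*A^4 + 5 - 3*A^-4 + 2*A^-8 - A^-12.
Substitute A = t^(-1/4), i.e. A^e → t^(-e/4): V(t) = -t^3 + 2*t^2 - 3*t + 5 - 4*t^-1 + 4*t^-2 - 3*t^-3 + 2*t^-4 - t^-5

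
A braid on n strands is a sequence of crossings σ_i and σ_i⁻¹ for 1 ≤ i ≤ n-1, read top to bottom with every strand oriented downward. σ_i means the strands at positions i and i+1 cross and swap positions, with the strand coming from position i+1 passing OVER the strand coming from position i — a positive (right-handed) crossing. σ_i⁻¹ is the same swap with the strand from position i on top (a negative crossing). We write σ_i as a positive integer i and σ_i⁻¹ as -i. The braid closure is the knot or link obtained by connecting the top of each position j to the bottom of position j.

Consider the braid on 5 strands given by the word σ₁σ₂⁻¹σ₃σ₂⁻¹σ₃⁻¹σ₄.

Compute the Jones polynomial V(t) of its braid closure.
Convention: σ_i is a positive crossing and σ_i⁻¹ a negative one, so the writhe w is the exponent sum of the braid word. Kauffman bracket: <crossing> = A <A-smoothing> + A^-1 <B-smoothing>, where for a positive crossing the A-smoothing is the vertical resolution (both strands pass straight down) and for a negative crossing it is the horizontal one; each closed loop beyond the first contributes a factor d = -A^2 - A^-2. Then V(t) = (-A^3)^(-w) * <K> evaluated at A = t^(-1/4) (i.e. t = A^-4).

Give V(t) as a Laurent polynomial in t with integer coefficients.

The presented braid s1 s2^-1 s3 s2^-1 s3^-1 s4 on 5 strands reduces by inverse Markov moves (closure unchanged at each step):
  Destabilize: the word has the form β·s4 where s4 occurs only as the final letter (β ∈ B_4); drop it and the last strand → 4 strands.
Reduced to β = s1 s2^-1 s3 s2^-1 s3^-1 on 4 strands, 5 crossings.
Compute on β:
Braid: s1 s2^-1 s3 s2^-1 s3^-1 on 4 strands, 5 crossings.
Writhe w = (#positive) - (#negative) = 2 - 3 = -1.
Computing the Kauffman bracket via state sum. There are 2^5 = 32 states.
Each crossing splits two ways (0=vertical, 1=horizontal). The state's weight is A^(#A-smoothings - #B-smoothings) * d^(loops - 1).
  state 00000: A-exp=-1, loops=4, term = A^-1 * d^3
  state 00001: A-exp=+1, loops=3, term = A^1 * d^2
  state 00010: A-exp=+1, loops=3, term = A^1 * d^2
  state 00011: A-exp=+3, loops=2, term = A^3 * d^1
  state 00100: A-exp=-3, loops=3, term = A^-3 * d^2
  state 00101: A-exp=-1, loops=4, term = A^-1 * d^3
  state 00110: A-exp=-1, loops=2, term = A^-1 * d^1
  state 00111: A-exp=+1, loops=3, term = A^1 * d^2
  state 01000: A-exp=+1, loops=3, term = A^1 * d^2
  state 01001: A-exp=+3, loops=2, term = A^3 * d^1
  state 01010: A-exp=+3, loops=4, term = A^3 * d^3
  state 01011: A-exp=+5, loops=3, term = A^5 * d^2
  state 01100: A-exp=-1, loops=2, term = A^-1 * d^1
  state 01101: A-exp=+1, loops=3, term = A^1 * d^2
  state 01110: A-exp=+1, loops=3, term = A^1 * d^2
  state 01111: A-exp=+3, loops=2, term = A^3 * d^1
  state 10000: A-exp=-3, loops=3, term = A^-3 * d^2
  state 10001: A-exp=-1, loops=2, term = A^-1 * d^1
  state 10010: A-exp=-1, loops=2, term = A^-1 * d^1
  state 10011: A-exp=+1, loops=1, term = A^1 * d^0
  state 10100: A-exp=-5, loops=2, term = A^-5 * d^1
  state 10101: A-exp=-3, loops=3, term = A^-3 * d^2
  state 10110: A-exp=-3, loops=1, term = A^-3 * d^0
  state 10111: A-exp=-1, loops=2, term = A^-1 * d^1
  state 11000: A-exp=-1, loops=2, term = A^-1 * d^1
  state 11001: A-exp=+1, loops=1, term = A^1 * d^0
  state 11010: A-exp=+1, loops=3, term = A^1 * d^2
  state 11011: A-exp=+3, loops=2, term = A^3 * d^1
  state 11100: A-exp=-3, loops=1, term = A^-3 * d^0
  state 11101: A-exp=-1, loops=2, term = A^-1 * d^1
  state 11110: A-exp=-1, loops=2, term = A^-1 * d^1
  state 11111: A-exp=+1, loops=1, term = A^1 * d^0
Collect the terms by A-exponent (count of states per loop number):
Powers of d = -A^2 - A^-2: d^2 = A^4 + 2 + A^-4; d^3 = -A^6 - 3*A^2 - 3*A^-2 - A^-6.
  A^5 * (d^2) = A^9 + 2*A^5 + A
  A^3 * (4*d + d^3) = -A^9 - 7*A^5 - 7*A - A^-3
  A^1 * (3 + 7*d^2) = 7*A^5 + 17*A + 7*A^-3
  A^-1 * (8*d + 2*d^3) = -2*A^5 - 14*A - 14*A^-3 - 2*A^-7
  A^-3 * (2 + 3*d^2) = 3*A + 8*A^-3 + 3*A^-7
  A^-5 * (d) = -A^-3 - A^-7
Summing the groups: <K> = -A^-3
Normalise by the writhe: (-A^3)^(-w) = (-A^3)^(1) = -A^3, so f(A) = -A^3 * <K> = 1.
Substitute A = t^(-1/4), i.e. A^e → t^(-e/4): V(t) = 1

Answer: 1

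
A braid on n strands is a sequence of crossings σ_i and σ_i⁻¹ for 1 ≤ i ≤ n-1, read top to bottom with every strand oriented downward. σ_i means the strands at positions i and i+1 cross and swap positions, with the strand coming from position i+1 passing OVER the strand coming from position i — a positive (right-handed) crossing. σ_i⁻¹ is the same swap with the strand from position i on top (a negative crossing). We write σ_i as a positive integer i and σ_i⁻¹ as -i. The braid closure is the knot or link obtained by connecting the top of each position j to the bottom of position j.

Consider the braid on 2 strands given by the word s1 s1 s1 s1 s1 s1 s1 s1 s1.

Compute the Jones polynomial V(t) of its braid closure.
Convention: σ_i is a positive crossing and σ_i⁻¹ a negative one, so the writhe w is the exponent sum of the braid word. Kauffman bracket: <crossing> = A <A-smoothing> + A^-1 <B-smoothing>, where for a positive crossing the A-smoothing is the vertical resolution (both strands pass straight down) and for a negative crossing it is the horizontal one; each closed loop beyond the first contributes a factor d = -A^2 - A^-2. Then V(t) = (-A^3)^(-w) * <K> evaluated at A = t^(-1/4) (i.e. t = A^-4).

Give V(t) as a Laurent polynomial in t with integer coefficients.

-t^13 + t^12 - t^11 + t^10 - t^9 + t^8 - t^7 + t^6 + t^4

Derivation:
Braid: s1 s1 s1 s1 s1 s1 s1 s1 s1 on 2 strands, 9 crossings.
Writhe w = (#positive) - (#negative) = 9 - 0 = 9.
Computing the Kauffman bracket via state sum. There are 2^9 = 512 states.
Smooth each crossing (0=||, 1=⌣⌢); contribution A^(Σ sign_k(1-2s_k)) * d^(L-1).
Tabulate the states by total A-exponent and number of loops L (A-exp: L × count):
  A^9: L=2 ×1
  A^7: L=1 ×9
  A^5: L=2 ×36
  A^3: L=3 ×84
  A^1: L=4 ×126
  A^-1: L=5 ×126
  A^-3: L=6 ×84
  A^-5: L=7 ×36
  A^-7: L=8 ×9
  A^-9: L=9 ×1
Each group contributes A^e * Σ count * d^(L-1):
Powers of d = -A^2 - A^-2: d^2 = A^4 + 2 + A^-4; d^3 = -A^6 - 3*A^2 - 3*A^-2 - A^-6; d^4 = A^8 + 4*A^4 + 6 + 4*A^-4 + A^-8; d^5 = -A^10 - 5*A^6 - 10*A^2 - 10*A^-2 - 5*A^-6 - A^-10; d^6 = A^12 + 6*A^8 + 15*A^4 + 20 + 15*A^-4 + 6*A^-8 + A^-12; d^7 = -A^14 - 7*A^10 - 21*A^6 - 35*A^2 - 35*A^-2 - 21*A^-6 - 7*A^-10 - A^-14; d^8 = A^16 + 8*A^12 + 28*A^8 + 56*A^4 + 70 + 56*A^-4 + 28*A^-8 + 8*A^-12 + A^-16.
  A^9 * (d) = -A^11 - A^7
  A^7 * (9) = 9*A^7
  A^5 * (36*d) = -36*A^7 - 36*A^3
  A^3 * (84*d^2) = 84*A^7 + 168*A^3 + 84*A^-1
  A^1 * (126*d^3) = -126*A^7 - 378*A^3 - 378*A^-1 - 126*A^-5
  A^-1 * (126*d^4) = 126*A^7 + 504*A^3 + 756*A^-1 + 504*A^-5 + 126*A^-9
  A^-3 * (84*d^5) = -84*A^7 - 420*A^3 - 840*A^-1 - 840*A^-5 - 420*A^-9 - 84*A^-13
  A^-5 * (36*d^6) = 36*A^7 + 216*A^3 + 540*A^-1 + 720*A^-5 + 540*A^-9 + 216*A^-13 + 36*A^-17
  A^-7 * (9*d^7) = -9*A^7 - 63*A^3 - 189*A^-1 - 315*A^-5 - 315*A^-9 - 189*A^-13 - 63*A^-17 - 9*A^-21
  A^-9 * (d^8) = A^7 + 8*A^3 + 28*A^-1 + 56*A^-5 + 70*A^-9 + 56*A^-13 + 28*A^-17 + 8*A^-21 + A^-25
Summing the groups: <K> = -A^11 - A^3 + A^-1 - A^-5 + A^-9 - A^-13 + A^-17 - A^-21 + A^-25
Normalise by the writhe: (-A^3)^(-w) = (-A^3)^(-9) = -A^-27, so f(A) = -A^-27 * <K> = A^-16 + A^-24 - A^-28 + A^-32 - A^-36 + A^-40 - A^-44 + A^-48 - A^-52.
Substitute A = t^(-1/4), i.e. A^e → t^(-e/4): V(t) = -t^13 + t^12 - t^11 + t^10 - t^9 + t^8 - t^7 + t^6 + t^4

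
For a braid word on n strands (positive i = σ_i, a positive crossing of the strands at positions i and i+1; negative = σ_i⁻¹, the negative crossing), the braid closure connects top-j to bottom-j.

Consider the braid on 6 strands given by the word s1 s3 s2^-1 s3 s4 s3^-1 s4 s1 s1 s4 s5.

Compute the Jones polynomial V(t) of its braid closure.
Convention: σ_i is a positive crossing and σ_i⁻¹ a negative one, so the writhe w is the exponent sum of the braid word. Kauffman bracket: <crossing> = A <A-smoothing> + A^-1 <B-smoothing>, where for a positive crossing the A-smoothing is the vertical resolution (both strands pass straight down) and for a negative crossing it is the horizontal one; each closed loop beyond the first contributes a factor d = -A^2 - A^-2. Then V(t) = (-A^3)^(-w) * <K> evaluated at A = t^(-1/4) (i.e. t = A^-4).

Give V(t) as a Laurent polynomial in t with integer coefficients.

t^10 - 2*t^9 + 2*t^8 - 4*t^7 + 4*t^6 - 3*t^5 + 3*t^4 - t^3 + t^2

Derivation:
The presented braid s1 s3 s2^-1 s3 s4 s3^-1 s4 s1 s1 s4 s5 on 6 strands reduces by inverse Markov moves (closure unchanged at each step):
  Destabilize: the word has the form β·s5 where s5 occurs only as the final letter (β ∈ B_5); drop it and the last strand → 5 strands.
Reduced to β = s1 s3 s2^-1 s3 s4 s3^-1 s4 s1 s1 s4 on 5 strands, 10 crossings.
Compute on β:
Braid: s1 s3 s2^-1 s3 s4 s3^-1 s4 s1 s1 s4 on 5 strands, 10 crossings.
Writhe w = (#positive) - (#negative) = 8 - 2 = 6.
Enumerate smoothing states for the bracket polynomial. There are 2^10 = 1024 states.
Smooth each crossing (0=||, 1=⌣⌢); contribution A^(Σ sign_k(1-2s_k)) * d^(L-1).
Tabulate the states by total A-exponent and number of loops L (A-exp: L × count):
  A^10: L=3 ×1
  A^8: L=2 ×6, L=4 ×4
  A^6: L=1 ×9, L=3 ×32, L=5 ×4
  A^4: L=2 ×70, L=4 ×49, L=6 ×1
  A^2: L=1 ×30, L=3 ×149, L=5 ×31
  A^0: L=2 ×99, L=4 ×144, L=6 ×9
  A^-2: L=3 ×136, L=5 ×73, L=7 ×1
  A^-4: L=4 ×101, L=6 ×19
  A^-6: L=5 ×43, L=7 ×2
  A^-8: L=6 ×10
  A^-10: L=7 ×1
Each group contributes A^e * Σ count * d^(L-1):
Powers of d = -A^2 - A^-2: d^2 = A^4 + 2 + A^-4; d^3 = -A^6 - 3*A^2 - 3*A^-2 - A^-6; d^4 = A^8 + 4*A^4 + 6 + 4*A^-4 + A^-8; d^5 = -A^10 - 5*A^6 - 10*A^2 - 10*A^-2 - 5*A^-6 - A^-10; d^6 = A^12 + 6*A^8 + 15*A^4 + 20 + 15*A^-4 + 6*A^-8 + A^-12.
  A^10 * (d^2) = A^14 + 2*A^10 + A^6
  A^8 * (6*d + 4*d^3) = -4*A^14 - 18*A^10 - 18*A^6 - 4*A^2
  A^6 * (9 + 32*d^2 + 4*d^4) = 4*A^14 + 48*A^10 + 97*A^6 + 48*A^2 + 4*A^-2
  A^4 * (70*d + 49*d^3 + d^5) = -A^14 - 54*A^10 - 227*A^6 - 227*A^2 - 54*A^-2 - A^-6
  A^2 * (30 + 149*d^2 + 31*d^4) = 31*A^10 + 273*A^6 + 514*A^2 + 273*A^-2 + 31*A^-6
  A^0 * (99*d + 144*d^3 + 9*d^5) = -9*A^10 - 189*A^6 - 621*A^2 - 621*A^-2 - 189*A^-6 - 9*A^-10
  A^-2 * (136*d^2 + 73*d^4 + d^6) = A^10 + 79*A^6 + 443*A^2 + 730*A^-2 + 443*A^-6 + 79*A^-10 + A^-14
  A^-4 * (101*d^3 + 19*d^5) = -19*A^6 - 196*A^2 - 493*A^-2 - 493*A^-6 - 196*A^-10 - 19*A^-14
  A^-6 * (43*d^4 + 2*d^6) = 2*A^6 + 55*A^2 + 202*A^-2 + 298*A^-6 + 202*A^-10 + 55*A^-14 + 2*A^-18
  A^-8 * (10*d^5) = -10*A^2 - 50*A^-2 - 100*A^-6 - 100*A^-10 - 50*A^-14 - 10*A^-18
  A^-10 * (d^6) = A^2 + 6*A^-2 + 15*A^-6 + 20*A^-10 + 15*A^-14 + 6*A^-18 + A^-22
Summing the groups: <K> = A^10 - A^6 + 3*A^2 - 3*A^-2 + 4*A^-6 - 4*A^-10 + 2*A^-14 - 2*A^-18 + A^-22
Normalise by the writhe: (-A^3)^(-w) = (-A^3)^(-6) = A^-18, so f(A) = A^-18 * <K> = A^-8 - A^-12 + 3*A^-16 - 3*A^-20 + 4*A^-24 - 4*A^-28 + 2*A^-32 - 2*A^-36 + A^-40.
Substitute A = t^(-1/4), i.e. A^e → t^(-e/4): V(t) = t^10 - 2*t^9 + 2*t^8 - 4*t^7 + 4*t^6 - 3*t^5 + 3*t^4 - t^3 + t^2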